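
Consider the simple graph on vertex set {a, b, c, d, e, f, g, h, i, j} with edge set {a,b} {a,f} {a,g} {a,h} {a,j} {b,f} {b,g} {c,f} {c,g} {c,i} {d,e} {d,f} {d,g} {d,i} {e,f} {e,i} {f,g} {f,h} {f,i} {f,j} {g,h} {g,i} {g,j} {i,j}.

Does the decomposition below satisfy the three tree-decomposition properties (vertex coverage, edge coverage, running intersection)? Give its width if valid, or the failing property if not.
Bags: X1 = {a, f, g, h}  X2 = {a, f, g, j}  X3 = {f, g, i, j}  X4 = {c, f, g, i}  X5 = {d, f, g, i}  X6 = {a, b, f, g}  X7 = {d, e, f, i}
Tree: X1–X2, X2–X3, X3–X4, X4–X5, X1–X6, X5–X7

Every vertex of G appears in some bag (union = {a, b, c, d, e, f, g, h, i, j}); every edge is covered by a bag; and for each vertex v the set of bags containing v is connected in the bag tree. The decomposition is therefore valid. The largest bag has 4 vertices, so the width is 3.

Yes; width 3.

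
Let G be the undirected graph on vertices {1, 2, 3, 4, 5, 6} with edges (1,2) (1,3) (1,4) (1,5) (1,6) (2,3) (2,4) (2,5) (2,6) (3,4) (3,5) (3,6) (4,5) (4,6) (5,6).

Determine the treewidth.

5

A width-5 tree decomposition is:
Bags: B1 = {1, 2, 3, 4, 5, 6}
Tree: (single bag)
With just one bag of size 6, the width is 6 − 1 = 5, so tw(G) ≤ 5. On the other hand G contains the 6-clique {1, 2, 3, 4, 5, 6}. A clique must lie in a single bag of any decomposition, so no decomposition can have width below 5. Therefore the treewidth is 5.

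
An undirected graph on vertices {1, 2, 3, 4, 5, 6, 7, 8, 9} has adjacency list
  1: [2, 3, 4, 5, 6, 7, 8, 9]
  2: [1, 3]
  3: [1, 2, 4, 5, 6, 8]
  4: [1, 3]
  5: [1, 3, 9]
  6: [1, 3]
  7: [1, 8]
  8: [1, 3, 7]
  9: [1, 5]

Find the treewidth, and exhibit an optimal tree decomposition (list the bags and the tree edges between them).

Treewidth 2.
One optimal decomposition is:
Bags: B1 = {1, 2, 3}  B2 = {1, 3, 4}  B3 = {1, 3, 8}  B4 = {1, 7, 8}  B5 = {1, 3, 5}  B6 = {1, 3, 6}  B7 = {1, 5, 9}
Tree: B1–B2, B1–B3, B3–B4, B1–B5, B3–B6, B5–B7

The largest bag has 3 vertices, giving width 2; this decomposition certifies tw(G) ≤ 2. Conversely, {1, 5, 9} is a clique of size 3, and the vertices of any clique must share a bag in every tree decomposition; so some bag has ≥ 3 vertices and tw(G) ≥ 2. The upper and lower bounds meet at 2, so that is the treewidth.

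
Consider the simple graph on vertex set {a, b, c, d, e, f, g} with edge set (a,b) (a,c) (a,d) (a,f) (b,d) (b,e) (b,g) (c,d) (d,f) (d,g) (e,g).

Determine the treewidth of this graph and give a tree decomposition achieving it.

Treewidth 2.
Bags: B1 = {a, c, d}  B2 = {a, d, f}  B3 = {a, b, d}  B4 = {b, d, g}  B5 = {b, e, g}
Tree: B1–B2, B2–B3, B3–B4, B4–B5

The largest bag has 3 vertices, giving width 2; this decomposition certifies tw(G) ≤ 2. Conversely, {b, d, g} is a clique of size 3, and the vertices of any clique must share a bag in every tree decomposition; so some bag has ≥ 3 vertices and tw(G) ≥ 2. The upper and lower bounds meet at 2, so that is the treewidth.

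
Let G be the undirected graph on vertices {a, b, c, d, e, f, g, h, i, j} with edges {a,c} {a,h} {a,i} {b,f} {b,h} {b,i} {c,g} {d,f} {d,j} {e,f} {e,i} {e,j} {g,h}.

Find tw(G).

A width-2 tree decomposition is:
Bags: B1 = {d, e, j}  B2 = {d, e, f}  B3 = {e, f, i}  B4 = {b, f, i}  B5 = {a, b, i}  B6 = {a, b, h}  B7 = {a, c, h}  B8 = {c, g, h}
Tree: B1–B2, B2–B3, B3–B4, B4–B5, B5–B6, B6–B7, B7–B8
Every bag has size at most 3, so the width is 3 − 1 = 2 and tw(G) ≤ 2. The edges j–d–f–e–j form a cycle, so G is not a tree and its treewidth is at least 2. Therefore the treewidth is 2.

2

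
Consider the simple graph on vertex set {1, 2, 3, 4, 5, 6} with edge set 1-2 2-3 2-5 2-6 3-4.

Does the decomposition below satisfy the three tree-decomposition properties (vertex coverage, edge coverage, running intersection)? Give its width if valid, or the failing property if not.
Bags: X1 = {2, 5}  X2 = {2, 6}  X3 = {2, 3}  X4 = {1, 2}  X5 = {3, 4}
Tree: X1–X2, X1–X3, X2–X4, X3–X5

Vertex coverage: the bags together contain {1, 2, 3, 4, 5, 6}, the full vertex set. Edge coverage: each edge of G has both endpoints in at least one bag. Running intersection: for every vertex, the bags containing it form a connected subtree. All three properties hold, so this is a valid tree decomposition of width max|bag| − 1 = 1, and hence tw(G) ≤ 1.

Yes; width 1.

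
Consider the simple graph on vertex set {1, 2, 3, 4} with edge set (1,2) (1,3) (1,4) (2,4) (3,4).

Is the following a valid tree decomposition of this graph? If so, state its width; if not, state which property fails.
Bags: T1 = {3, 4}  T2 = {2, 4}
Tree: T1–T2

A tree decomposition must satisfy three properties: every vertex lies in some bag; for every edge, both endpoints lie together in some bag; and for every vertex, the bags containing it form a connected subtree. Here vertex 1 appears in no bag, so the decomposition is invalid.

No — vertex 1 appears in no bag.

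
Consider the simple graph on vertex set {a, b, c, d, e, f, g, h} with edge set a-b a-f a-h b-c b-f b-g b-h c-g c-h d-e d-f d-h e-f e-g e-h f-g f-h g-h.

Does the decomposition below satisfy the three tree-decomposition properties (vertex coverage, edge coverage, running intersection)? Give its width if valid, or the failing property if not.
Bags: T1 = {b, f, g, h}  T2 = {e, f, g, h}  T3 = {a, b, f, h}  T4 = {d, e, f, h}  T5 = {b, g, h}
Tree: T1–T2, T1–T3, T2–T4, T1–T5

No — vertex c appears in no bag.

A tree decomposition must satisfy three properties: every vertex lies in some bag; for every edge, both endpoints lie together in some bag; and for every vertex, the bags containing it form a connected subtree. Here vertex c appears in no bag, so the decomposition is invalid.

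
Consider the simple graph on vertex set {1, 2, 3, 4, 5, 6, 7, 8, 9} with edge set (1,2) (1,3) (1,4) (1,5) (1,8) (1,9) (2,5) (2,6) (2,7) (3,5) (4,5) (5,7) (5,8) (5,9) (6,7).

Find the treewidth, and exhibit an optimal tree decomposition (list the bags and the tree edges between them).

Each bag holds 3 vertices, so the decomposition has width 2, which upper-bounds the treewidth. Conversely, {1, 2, 5} is a clique of size 3, and the vertices of any clique must share a bag in every tree decomposition; so some bag has ≥ 3 vertices and tw(G) ≥ 2. Hence tw(G) = 2 exactly.

Treewidth 2.
One optimal decomposition is:
Bags: B1 = {1, 2, 5}  B2 = {2, 5, 7}  B3 = {1, 5, 9}  B4 = {1, 4, 5}  B5 = {1, 5, 8}  B6 = {2, 6, 7}  B7 = {1, 3, 5}
Tree: B1–B2, B1–B3, B1–B4, B3–B5, B2–B6, B5–B7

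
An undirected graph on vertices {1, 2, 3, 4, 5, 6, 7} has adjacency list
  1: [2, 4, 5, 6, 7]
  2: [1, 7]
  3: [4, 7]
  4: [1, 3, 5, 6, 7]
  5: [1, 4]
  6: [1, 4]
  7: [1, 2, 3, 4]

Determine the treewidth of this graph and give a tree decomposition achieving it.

Treewidth 2.
One such decomposition:
Bags: B1 = {1, 4, 7}  B2 = {1, 4, 5}  B3 = {3, 4, 7}  B4 = {1, 4, 6}  B5 = {1, 2, 7}
Tree: B1–B2, B1–B3, B2–B4, B1–B5

The largest bag has 3 vertices, giving width 2; this decomposition certifies tw(G) ≤ 2. For the lower bound, the 3 vertices {1, 2, 7} are pairwise adjacent, and any tree decomposition puts a clique entirely inside one bag — forcing width ≥ 2. Hence tw(G) = 2 exactly.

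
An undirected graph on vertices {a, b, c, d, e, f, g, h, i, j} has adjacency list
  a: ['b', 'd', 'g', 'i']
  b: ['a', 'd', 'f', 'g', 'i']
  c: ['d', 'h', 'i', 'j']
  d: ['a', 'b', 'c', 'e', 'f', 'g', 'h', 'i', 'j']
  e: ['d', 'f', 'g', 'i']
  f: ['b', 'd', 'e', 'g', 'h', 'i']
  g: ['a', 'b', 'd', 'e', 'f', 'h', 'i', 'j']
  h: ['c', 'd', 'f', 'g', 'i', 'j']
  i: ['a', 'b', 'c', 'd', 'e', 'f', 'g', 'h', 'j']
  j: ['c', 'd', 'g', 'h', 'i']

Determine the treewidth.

A width-4 tree decomposition is:
Bags: B1 = {d, f, g, h, i}  B2 = {d, g, h, i, j}  B3 = {b, d, f, g, i}  B4 = {d, e, f, g, i}  B5 = {a, b, d, g, i}  B6 = {c, d, h, i, j}
Tree: B1–B2, B1–B3, B1–B4, B3–B5, B2–B6
Every bag has size at most 5, so the width is 5 − 1 = 4 and tw(G) ≤ 4. On the other hand G contains the 5-clique {a, b, d, g, i}. A clique must lie in a single bag of any decomposition, so no decomposition can have width below 4. The upper and lower bounds meet at 4, so that is the treewidth.

4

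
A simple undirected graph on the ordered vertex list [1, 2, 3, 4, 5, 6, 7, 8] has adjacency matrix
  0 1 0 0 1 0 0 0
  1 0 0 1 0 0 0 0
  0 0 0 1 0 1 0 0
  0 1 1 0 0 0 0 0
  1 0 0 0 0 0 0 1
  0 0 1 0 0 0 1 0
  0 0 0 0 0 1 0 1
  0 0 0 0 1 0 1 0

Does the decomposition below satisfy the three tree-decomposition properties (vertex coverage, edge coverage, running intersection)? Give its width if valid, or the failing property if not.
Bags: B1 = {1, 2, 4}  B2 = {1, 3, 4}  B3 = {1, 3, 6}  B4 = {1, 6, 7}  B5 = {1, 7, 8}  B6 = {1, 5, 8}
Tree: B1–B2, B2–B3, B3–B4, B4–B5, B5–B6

Vertex coverage: the bags together contain {1, 2, 3, 4, 5, 6, 7, 8}, the full vertex set. Edge coverage: each edge of G has both endpoints in at least one bag. Running intersection: for every vertex, the bags containing it form a connected subtree. All three properties hold, so this is a valid tree decomposition of width max|bag| − 1 = 2, and hence tw(G) ≤ 2.

Yes; width 2.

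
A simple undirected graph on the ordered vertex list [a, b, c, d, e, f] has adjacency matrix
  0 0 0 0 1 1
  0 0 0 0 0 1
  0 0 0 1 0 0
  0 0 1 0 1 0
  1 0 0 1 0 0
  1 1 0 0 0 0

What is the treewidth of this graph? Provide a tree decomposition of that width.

Treewidth 1.
Bags: B1 = {b, f}  B2 = {a, f}  B3 = {a, e}  B4 = {d, e}  B5 = {c, d}
Tree: B1–B2, B2–B3, B3–B4, B4–B5

Every bag has size at most 2, so the width is 2 − 1 = 1 and tw(G) ≤ 1. G has an edge, so its treewidth is at least 1. The upper and lower bounds meet at 1, so that is the treewidth.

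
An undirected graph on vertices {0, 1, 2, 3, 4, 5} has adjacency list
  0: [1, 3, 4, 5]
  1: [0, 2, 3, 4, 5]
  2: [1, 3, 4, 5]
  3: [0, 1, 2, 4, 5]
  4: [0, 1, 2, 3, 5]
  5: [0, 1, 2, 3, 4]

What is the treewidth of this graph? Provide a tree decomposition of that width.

Treewidth 4.
One such decomposition:
Bags: B1 = {1, 2, 3, 4, 5}  B2 = {0, 1, 3, 4, 5}
Tree: B1–B2

Each bag holds 5 vertices, so the decomposition has width 4, which upper-bounds the treewidth. On the other hand G contains the 5-clique {0, 1, 3, 4, 5}. A clique must lie in a single bag of any decomposition, so no decomposition can have width below 4. Combining the bounds, tw(G) = 4.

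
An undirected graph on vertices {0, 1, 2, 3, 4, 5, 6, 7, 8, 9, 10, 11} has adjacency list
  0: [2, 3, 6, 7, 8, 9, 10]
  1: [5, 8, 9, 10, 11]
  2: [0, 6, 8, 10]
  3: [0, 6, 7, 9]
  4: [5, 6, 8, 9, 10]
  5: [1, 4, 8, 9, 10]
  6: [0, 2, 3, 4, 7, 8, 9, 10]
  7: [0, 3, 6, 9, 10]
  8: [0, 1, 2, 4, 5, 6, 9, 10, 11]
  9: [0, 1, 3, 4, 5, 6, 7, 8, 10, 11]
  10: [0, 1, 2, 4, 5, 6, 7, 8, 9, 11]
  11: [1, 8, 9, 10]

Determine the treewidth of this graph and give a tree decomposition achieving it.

Treewidth 4.
One such decomposition:
Bags: B1 = {4, 6, 8, 9, 10}  B2 = {4, 5, 8, 9, 10}  B3 = {0, 6, 8, 9, 10}  B4 = {1, 5, 8, 9, 10}  B5 = {0, 6, 7, 9, 10}  B6 = {1, 8, 9, 10, 11}  B7 = {0, 3, 6, 7, 9}  B8 = {0, 2, 6, 8, 10}
Tree: B1–B2, B1–B3, B2–B4, B3–B5, B4–B6, B5–B7, B3–B8

Each bag holds 5 vertices, so the decomposition has width 4, which upper-bounds the treewidth. For the lower bound, the 5 vertices {0, 6, 8, 9, 10} are pairwise adjacent, and any tree decomposition puts a clique entirely inside one bag — forcing width ≥ 4. The upper and lower bounds meet at 4, so that is the treewidth.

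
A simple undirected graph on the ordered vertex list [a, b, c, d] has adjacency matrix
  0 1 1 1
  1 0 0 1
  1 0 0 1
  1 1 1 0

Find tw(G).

A width-2 tree decomposition is:
Bags: B1 = {a, c, d}  B2 = {a, b, d}
Tree: B1–B2
The largest bag has 3 vertices, giving width 2; this decomposition certifies tw(G) ≤ 2. Conversely, {a, c, d} is a clique of size 3, and the vertices of any clique must share a bag in every tree decomposition; so some bag has ≥ 3 vertices and tw(G) ≥ 2. The upper and lower bounds meet at 2, so that is the treewidth.

2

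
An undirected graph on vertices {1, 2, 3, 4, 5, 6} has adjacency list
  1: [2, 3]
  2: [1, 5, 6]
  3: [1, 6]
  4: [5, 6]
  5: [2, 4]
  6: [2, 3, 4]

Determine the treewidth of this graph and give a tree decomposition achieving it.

Every bag has size at most 3, so the width is 3 − 1 = 2 and tw(G) ≤ 2. The edges 4–5–2–6–4 form a cycle, so G is not a tree and its treewidth is at least 2. Combining the bounds, tw(G) = 2.

Treewidth 2.
Bags: B1 = {4, 5, 6}  B2 = {2, 5, 6}  B3 = {2, 3, 6}  B4 = {1, 2, 3}
Tree: B1–B2, B2–B3, B3–B4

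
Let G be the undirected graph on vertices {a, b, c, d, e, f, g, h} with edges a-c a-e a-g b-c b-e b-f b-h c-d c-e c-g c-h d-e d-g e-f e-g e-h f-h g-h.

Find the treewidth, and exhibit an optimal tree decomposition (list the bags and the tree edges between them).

Each bag holds 4 vertices, so the decomposition has width 3, which upper-bounds the treewidth. On the other hand G contains the 4-clique {c, d, e, g}. A clique must lie in a single bag of any decomposition, so no decomposition can have width below 3. The upper and lower bounds meet at 3, so that is the treewidth.

Treewidth 3.
One optimal decomposition is:
Bags: B1 = {c, e, g, h}  B2 = {b, c, e, h}  B3 = {b, e, f, h}  B4 = {a, c, e, g}  B5 = {c, d, e, g}
Tree: B1–B2, B2–B3, B1–B4, B1–B5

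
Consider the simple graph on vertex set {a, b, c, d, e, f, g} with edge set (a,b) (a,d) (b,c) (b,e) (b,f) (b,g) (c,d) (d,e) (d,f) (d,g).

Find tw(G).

A width-2 tree decomposition is:
Bags: B1 = {b, c, d}  B2 = {b, d, g}  B3 = {a, b, d}  B4 = {b, d, e}  B5 = {b, d, f}
Tree: B1–B2, B2–B3, B3–B4, B4–B5
Every bag has size at most 3, so the width is 3 − 1 = 2 and tw(G) ≤ 2. Since d–c–b–g–d is a cycle in G, G is not acyclic. Forests are exactly the graphs of treewidth ≤ 1, so tw(G) ≥ 2. Combining the bounds, tw(G) = 2.

2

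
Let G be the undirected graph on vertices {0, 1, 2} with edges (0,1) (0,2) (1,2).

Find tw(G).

2

A width-2 tree decomposition is:
Bags: B1 = {0, 1, 2}
Tree: (single bag)
A single bag containing all 3 vertices is trivially a valid decomposition of width 2. On the other hand G contains the 3-clique {0, 1, 2}. A clique must lie in a single bag of any decomposition, so no decomposition can have width below 2. Hence tw(G) = 2 exactly.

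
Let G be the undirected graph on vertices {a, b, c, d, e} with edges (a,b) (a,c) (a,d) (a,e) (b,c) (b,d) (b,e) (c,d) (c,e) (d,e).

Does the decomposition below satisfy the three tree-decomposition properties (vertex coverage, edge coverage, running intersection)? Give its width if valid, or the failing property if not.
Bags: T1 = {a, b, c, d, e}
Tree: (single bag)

Yes; width 4.

Every vertex of G appears in some bag (union = {a, b, c, d, e}); every edge is covered by a bag; and for each vertex v the set of bags containing v is connected in the bag tree. The decomposition is therefore valid. The largest bag has 5 vertices, so the width is 4.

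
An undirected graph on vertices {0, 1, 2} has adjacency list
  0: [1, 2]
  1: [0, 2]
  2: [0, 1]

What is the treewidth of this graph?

A width-2 tree decomposition is:
Bags: B1 = {0, 1, 2}
Tree: (single bag)
A single bag containing all 3 vertices is trivially a valid decomposition of width 2. Conversely, {0, 1, 2} is a clique of size 3, and the vertices of any clique must share a bag in every tree decomposition; so some bag has ≥ 3 vertices and tw(G) ≥ 2. Therefore the treewidth is 2.

2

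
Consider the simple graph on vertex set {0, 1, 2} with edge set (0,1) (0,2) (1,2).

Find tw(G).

A width-2 tree decomposition is:
Bags: B1 = {0, 1, 2}
Tree: (single bag)
A single bag containing all 3 vertices is trivially a valid decomposition of width 2. For the lower bound, the 3 vertices {0, 1, 2} are pairwise adjacent, and any tree decomposition puts a clique entirely inside one bag — forcing width ≥ 2. The upper and lower bounds meet at 2, so that is the treewidth.

2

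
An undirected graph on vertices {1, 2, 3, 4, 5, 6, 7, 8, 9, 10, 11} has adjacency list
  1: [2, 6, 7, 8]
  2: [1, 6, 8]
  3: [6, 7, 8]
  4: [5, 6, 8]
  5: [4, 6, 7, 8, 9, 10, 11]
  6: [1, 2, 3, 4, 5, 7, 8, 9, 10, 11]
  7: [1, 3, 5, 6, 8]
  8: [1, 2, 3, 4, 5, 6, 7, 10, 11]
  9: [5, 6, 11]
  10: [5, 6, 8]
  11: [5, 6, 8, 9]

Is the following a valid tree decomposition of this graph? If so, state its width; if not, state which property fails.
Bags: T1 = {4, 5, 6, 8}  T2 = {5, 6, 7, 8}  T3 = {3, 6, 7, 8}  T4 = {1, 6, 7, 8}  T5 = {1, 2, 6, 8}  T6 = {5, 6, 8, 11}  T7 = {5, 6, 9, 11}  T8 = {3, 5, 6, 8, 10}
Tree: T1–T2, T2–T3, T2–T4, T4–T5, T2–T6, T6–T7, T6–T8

No — bags containing vertex 3 are not connected in the tree.

A tree decomposition must satisfy three properties: every vertex lies in some bag; for every edge, both endpoints lie together in some bag; and for every vertex, the bags containing it form a connected subtree. Here bags containing vertex 3 are not connected in the tree, so the decomposition is invalid.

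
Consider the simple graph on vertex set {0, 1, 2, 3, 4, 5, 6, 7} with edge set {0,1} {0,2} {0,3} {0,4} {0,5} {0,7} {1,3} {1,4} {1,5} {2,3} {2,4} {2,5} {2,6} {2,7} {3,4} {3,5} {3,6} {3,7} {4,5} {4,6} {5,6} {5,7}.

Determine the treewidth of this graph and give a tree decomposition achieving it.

Treewidth 4.
Bags: B1 = {0, 1, 3, 4, 5}  B2 = {0, 2, 3, 4, 5}  B3 = {0, 2, 3, 5, 7}  B4 = {2, 3, 4, 5, 6}
Tree: B1–B2, B2–B3, B2–B4

Every bag has size at most 5, so the width is 5 − 1 = 4 and tw(G) ≤ 4. Conversely, {0, 1, 3, 4, 5} is a clique of size 5, and the vertices of any clique must share a bag in every tree decomposition; so some bag has ≥ 5 vertices and tw(G) ≥ 4. Hence tw(G) = 4 exactly.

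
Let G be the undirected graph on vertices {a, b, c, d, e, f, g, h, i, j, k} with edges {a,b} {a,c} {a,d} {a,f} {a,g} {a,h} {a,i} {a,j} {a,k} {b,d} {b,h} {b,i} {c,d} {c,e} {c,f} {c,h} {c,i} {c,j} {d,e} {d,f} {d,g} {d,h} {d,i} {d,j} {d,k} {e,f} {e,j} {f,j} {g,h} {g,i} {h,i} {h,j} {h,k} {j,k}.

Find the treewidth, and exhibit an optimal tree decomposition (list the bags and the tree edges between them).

Treewidth 4.
Bags: B1 = {a, c, d, h, j}  B2 = {a, c, d, h, i}  B3 = {a, d, g, h, i}  B4 = {a, d, h, j, k}  B5 = {a, b, d, h, i}  B6 = {a, c, d, f, j}  B7 = {c, d, e, f, j}
Tree: B1–B2, B2–B3, B1–B4, B3–B5, B1–B6, B6–B7

The largest bag has 5 vertices, giving width 4; this decomposition certifies tw(G) ≤ 4. Conversely, {c, d, e, f, j} is a clique of size 5, and the vertices of any clique must share a bag in every tree decomposition; so some bag has ≥ 5 vertices and tw(G) ≥ 4. Hence tw(G) = 4 exactly.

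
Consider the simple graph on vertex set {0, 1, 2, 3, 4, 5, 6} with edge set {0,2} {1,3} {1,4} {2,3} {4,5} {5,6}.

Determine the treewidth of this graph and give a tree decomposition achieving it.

Each bag holds 2 vertices, so the decomposition has width 1, which upper-bounds the treewidth. G has an edge, so its treewidth is at least 1. Hence tw(G) = 1 exactly.

Treewidth 1.
One such decomposition:
Bags: B1 = {0, 2}  B2 = {2, 3}  B3 = {1, 3}  B4 = {1, 4}  B5 = {4, 5}  B6 = {5, 6}
Tree: B1–B2, B2–B3, B3–B4, B4–B5, B5–B6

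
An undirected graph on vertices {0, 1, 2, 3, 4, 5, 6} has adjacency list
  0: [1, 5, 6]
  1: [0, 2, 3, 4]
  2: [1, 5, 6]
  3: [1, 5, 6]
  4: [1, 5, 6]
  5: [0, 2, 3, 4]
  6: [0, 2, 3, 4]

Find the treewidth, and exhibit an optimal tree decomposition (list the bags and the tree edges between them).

Each bag holds 4 vertices, so the decomposition has width 3, which upper-bounds the treewidth. For the lower bound: the 4 vertex sets {4,6}, {2,5}, {1}, {0} are disjoint, each induces a connected subgraph, and every pair is joined by at least one edge of G. Contracting each set to a single vertex therefore yields K_{4} as a minor, and since treewidth is minor-monotone, tw(G) ≥ tw(K_{4}) = 3. Combining the bounds, tw(G) = 3.

Treewidth 3.
Bags: B1 = {1, 4, 5, 6}  B2 = {1, 2, 5, 6}  B3 = {0, 1, 5, 6}  B4 = {1, 3, 5, 6}
Tree: B1–B2, B2–B3, B3–B4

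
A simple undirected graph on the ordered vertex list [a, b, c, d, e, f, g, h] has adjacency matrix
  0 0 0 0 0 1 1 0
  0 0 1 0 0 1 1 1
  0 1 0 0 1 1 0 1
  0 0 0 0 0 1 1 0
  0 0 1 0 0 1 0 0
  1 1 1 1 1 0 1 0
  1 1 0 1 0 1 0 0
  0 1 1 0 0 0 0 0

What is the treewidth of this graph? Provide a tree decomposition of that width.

Each bag holds 3 vertices, so the decomposition has width 2, which upper-bounds the treewidth. On the other hand G contains the 3-clique {b, c, h}. A clique must lie in a single bag of any decomposition, so no decomposition can have width below 2. The upper and lower bounds meet at 2, so that is the treewidth.

Treewidth 2.
Bags: B1 = {b, c, f}  B2 = {c, e, f}  B3 = {b, f, g}  B4 = {b, c, h}  B5 = {a, f, g}  B6 = {d, f, g}
Tree: B1–B2, B1–B3, B1–B4, B3–B5, B3–B6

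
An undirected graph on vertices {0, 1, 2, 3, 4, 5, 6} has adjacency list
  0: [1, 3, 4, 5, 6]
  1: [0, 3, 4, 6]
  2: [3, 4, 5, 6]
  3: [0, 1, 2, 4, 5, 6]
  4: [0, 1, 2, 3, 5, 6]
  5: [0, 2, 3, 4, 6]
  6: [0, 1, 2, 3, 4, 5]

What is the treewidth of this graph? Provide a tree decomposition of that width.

Each bag holds 5 vertices, so the decomposition has width 4, which upper-bounds the treewidth. Conversely, {0, 1, 3, 4, 6} is a clique of size 5, and the vertices of any clique must share a bag in every tree decomposition; so some bag has ≥ 5 vertices and tw(G) ≥ 4. Therefore the treewidth is 4.

Treewidth 4.
One such decomposition:
Bags: B1 = {2, 3, 4, 5, 6}  B2 = {0, 3, 4, 5, 6}  B3 = {0, 1, 3, 4, 6}
Tree: B1–B2, B2–B3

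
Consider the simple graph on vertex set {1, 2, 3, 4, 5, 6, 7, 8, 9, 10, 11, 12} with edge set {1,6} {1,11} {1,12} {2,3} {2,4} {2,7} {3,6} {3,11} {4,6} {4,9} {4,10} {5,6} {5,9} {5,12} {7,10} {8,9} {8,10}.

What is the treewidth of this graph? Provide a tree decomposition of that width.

Treewidth 3.
One such decomposition:
Bags: B1 = {2, 7, 8, 10}  B2 = {2, 4, 8, 10}  B3 = {2, 4, 8, 9}  B4 = {2, 3, 4, 9}  B5 = {3, 4, 6, 9}  B6 = {3, 5, 6, 9}  B7 = {3, 5, 6, 11}  B8 = {1, 5, 6, 11}  B9 = {1, 5, 11, 12}
Tree: B1–B2, B2–B3, B3–B4, B4–B5, B5–B6, B6–B7, B7–B8, B8–B9

Every bag has size at most 4, so the width is 4 − 1 = 3 and tw(G) ≤ 3. For the lower bound: the 4 vertex sets {7,8,10}, {2}, {4}, {3,5,6,9} are disjoint, each induces a connected subgraph, and every pair is joined by at least one edge of G. Contracting each set to a single vertex therefore yields K_{4} as a minor, and since treewidth is minor-monotone, tw(G) ≥ tw(K_{4}) = 3. Combining the bounds, tw(G) = 3.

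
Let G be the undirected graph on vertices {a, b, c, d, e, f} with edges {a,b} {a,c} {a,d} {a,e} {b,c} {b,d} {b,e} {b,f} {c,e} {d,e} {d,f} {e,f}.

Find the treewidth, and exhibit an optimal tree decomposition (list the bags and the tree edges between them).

Treewidth 3.
One such decomposition:
Bags: B1 = {a, b, d, e}  B2 = {b, d, e, f}  B3 = {a, b, c, e}
Tree: B1–B2, B1–B3

The largest bag has 4 vertices, giving width 3; this decomposition certifies tw(G) ≤ 3. Conversely, {b, d, e, f} is a clique of size 4, and the vertices of any clique must share a bag in every tree decomposition; so some bag has ≥ 4 vertices and tw(G) ≥ 3. Hence tw(G) = 3 exactly.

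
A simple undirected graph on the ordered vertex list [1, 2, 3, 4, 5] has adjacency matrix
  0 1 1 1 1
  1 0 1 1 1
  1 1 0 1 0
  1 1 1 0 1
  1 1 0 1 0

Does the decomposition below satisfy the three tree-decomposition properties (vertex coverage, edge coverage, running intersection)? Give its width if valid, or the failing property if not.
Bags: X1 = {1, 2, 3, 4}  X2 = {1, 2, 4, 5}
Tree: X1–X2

Yes; width 3.

Checking the three conditions: (i) the bags cover all of {1, 2, 3, 4, 5}; (ii) for each edge, some bag contains both endpoints; (iii) the bags containing any fixed vertex form a subtree. All hold, so the decomposition is valid with width 4 − 1 = 3.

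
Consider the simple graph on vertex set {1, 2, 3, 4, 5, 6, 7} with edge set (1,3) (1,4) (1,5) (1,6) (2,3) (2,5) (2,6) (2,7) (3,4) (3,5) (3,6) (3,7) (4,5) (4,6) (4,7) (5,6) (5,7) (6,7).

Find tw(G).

4

A width-4 tree decomposition is:
Bags: B1 = {2, 3, 5, 6, 7}  B2 = {3, 4, 5, 6, 7}  B3 = {1, 3, 4, 5, 6}
Tree: B1–B2, B2–B3
Each bag holds 5 vertices, so the decomposition has width 4, which upper-bounds the treewidth. On the other hand G contains the 5-clique {2, 3, 5, 6, 7}. A clique must lie in a single bag of any decomposition, so no decomposition can have width below 4. Hence tw(G) = 4 exactly.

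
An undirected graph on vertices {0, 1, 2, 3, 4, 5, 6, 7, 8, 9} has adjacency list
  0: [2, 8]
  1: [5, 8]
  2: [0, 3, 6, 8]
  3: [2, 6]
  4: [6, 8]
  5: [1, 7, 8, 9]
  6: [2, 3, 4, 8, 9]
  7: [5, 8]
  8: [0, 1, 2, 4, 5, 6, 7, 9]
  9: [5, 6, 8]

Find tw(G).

A width-2 tree decomposition is:
Bags: B1 = {2, 6, 8}  B2 = {2, 3, 6}  B3 = {6, 8, 9}  B4 = {5, 8, 9}  B5 = {1, 5, 8}  B6 = {5, 7, 8}  B7 = {0, 2, 8}  B8 = {4, 6, 8}
Tree: B1–B2, B1–B3, B3–B4, B4–B5, B4–B6, B1–B7, B3–B8
The largest bag has 3 vertices, giving width 2; this decomposition certifies tw(G) ≤ 2. For the lower bound, the 3 vertices {0, 2, 8} are pairwise adjacent, and any tree decomposition puts a clique entirely inside one bag — forcing width ≥ 2. Hence tw(G) = 2 exactly.

2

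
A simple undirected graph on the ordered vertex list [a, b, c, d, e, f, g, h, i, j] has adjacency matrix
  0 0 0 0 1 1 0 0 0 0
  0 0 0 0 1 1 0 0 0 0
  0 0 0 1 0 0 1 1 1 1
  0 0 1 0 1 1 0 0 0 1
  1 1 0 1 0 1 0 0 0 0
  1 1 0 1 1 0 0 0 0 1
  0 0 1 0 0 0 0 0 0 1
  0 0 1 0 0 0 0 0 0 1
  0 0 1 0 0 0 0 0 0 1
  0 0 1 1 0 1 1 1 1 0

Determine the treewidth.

A width-2 tree decomposition is:
Bags: B1 = {c, d, j}  B2 = {d, f, j}  B3 = {d, e, f}  B4 = {a, e, f}  B5 = {c, i, j}  B6 = {b, e, f}  B7 = {c, h, j}  B8 = {c, g, j}
Tree: B1–B2, B2–B3, B3–B4, B1–B5, B4–B6, B1–B7, B1–B8
Each bag holds 3 vertices, so the decomposition has width 2, which upper-bounds the treewidth. On the other hand G contains the 3-clique {c, d, j}. A clique must lie in a single bag of any decomposition, so no decomposition can have width below 2. Combining the bounds, tw(G) = 2.

2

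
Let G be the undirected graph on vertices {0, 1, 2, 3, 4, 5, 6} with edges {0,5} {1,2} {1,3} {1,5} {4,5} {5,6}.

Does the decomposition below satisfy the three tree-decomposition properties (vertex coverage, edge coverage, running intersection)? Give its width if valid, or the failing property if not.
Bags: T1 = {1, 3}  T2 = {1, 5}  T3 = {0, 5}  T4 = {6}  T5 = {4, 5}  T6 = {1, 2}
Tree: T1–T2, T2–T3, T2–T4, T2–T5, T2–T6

No — edge (5,6) lies in no bag.

A tree decomposition must satisfy three properties: every vertex lies in some bag; for every edge, both endpoints lie together in some bag; and for every vertex, the bags containing it form a connected subtree. Here edge (5,6) lies in no bag, so the decomposition is invalid.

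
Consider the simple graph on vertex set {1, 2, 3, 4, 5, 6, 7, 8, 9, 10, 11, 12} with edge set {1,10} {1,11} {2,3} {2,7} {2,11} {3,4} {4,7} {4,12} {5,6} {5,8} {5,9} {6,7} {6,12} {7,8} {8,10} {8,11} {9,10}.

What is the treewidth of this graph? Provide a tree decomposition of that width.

Every bag has size at most 4, so the width is 4 − 1 = 3 and tw(G) ≤ 3. For the lower bound: the 4 vertex sets {1,9,10}, {5}, {8}, {2,6,7,11} are disjoint, each induces a connected subgraph, and every pair is joined by at least one edge of G. Contracting each set to a single vertex therefore yields K_{4} as a minor, and since treewidth is minor-monotone, tw(G) ≥ tw(K_{4}) = 3. Hence tw(G) = 3 exactly.

Treewidth 3.
One such decomposition:
Bags: B1 = {1, 5, 9, 10}  B2 = {1, 5, 8, 10}  B3 = {1, 5, 8, 11}  B4 = {5, 6, 8, 11}  B5 = {6, 7, 8, 11}  B6 = {2, 6, 7, 11}  B7 = {2, 6, 7, 12}  B8 = {2, 4, 7, 12}  B9 = {2, 3, 4, 12}
Tree: B1–B2, B2–B3, B3–B4, B4–B5, B5–B6, B6–B7, B7–B8, B8–B9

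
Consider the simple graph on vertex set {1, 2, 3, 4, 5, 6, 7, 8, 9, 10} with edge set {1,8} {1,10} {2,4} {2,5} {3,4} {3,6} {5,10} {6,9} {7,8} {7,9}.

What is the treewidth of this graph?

A width-2 tree decomposition is:
Bags: B1 = {3, 4, 6}  B2 = {4, 6, 9}  B3 = {4, 7, 9}  B4 = {4, 7, 8}  B5 = {1, 4, 8}  B6 = {1, 4, 10}  B7 = {4, 5, 10}  B8 = {2, 4, 5}
Tree: B1–B2, B2–B3, B3–B4, B4–B5, B5–B6, B6–B7, B7–B8
Every bag has size at most 3, so the width is 3 − 1 = 2 and tw(G) ≤ 2. Since 4–3–6–9–7–8–1–10–5–2–4 is a cycle in G, G is not acyclic. Forests are exactly the graphs of treewidth ≤ 1, so tw(G) ≥ 2. The upper and lower bounds meet at 2, so that is the treewidth.

2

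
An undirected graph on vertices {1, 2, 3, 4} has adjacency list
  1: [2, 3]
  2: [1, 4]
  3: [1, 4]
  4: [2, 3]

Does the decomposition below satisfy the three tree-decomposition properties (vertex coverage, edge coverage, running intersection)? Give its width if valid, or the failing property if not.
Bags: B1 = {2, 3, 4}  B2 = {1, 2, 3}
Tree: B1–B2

Checking the three conditions: (i) the bags cover all of {1, 2, 3, 4}; (ii) for each edge, some bag contains both endpoints; (iii) the bags containing any fixed vertex form a subtree. All hold, so the decomposition is valid with width 3 − 1 = 2.

Yes; width 2.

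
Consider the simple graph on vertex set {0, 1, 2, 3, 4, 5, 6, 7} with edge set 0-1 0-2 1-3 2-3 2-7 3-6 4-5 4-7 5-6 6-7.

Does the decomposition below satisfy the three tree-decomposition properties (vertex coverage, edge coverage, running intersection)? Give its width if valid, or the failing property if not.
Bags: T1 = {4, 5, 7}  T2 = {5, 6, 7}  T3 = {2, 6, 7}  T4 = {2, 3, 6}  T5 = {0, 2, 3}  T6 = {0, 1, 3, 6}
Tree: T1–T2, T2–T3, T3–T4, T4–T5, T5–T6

No — bags containing vertex 6 are not connected in the tree.

A tree decomposition must satisfy three properties: every vertex lies in some bag; for every edge, both endpoints lie together in some bag; and for every vertex, the bags containing it form a connected subtree. Here bags containing vertex 6 are not connected in the tree, so the decomposition is invalid.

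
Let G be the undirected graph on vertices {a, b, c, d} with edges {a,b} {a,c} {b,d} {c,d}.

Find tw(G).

2

A width-2 tree decomposition is:
Bags: B1 = {a, c, d}  B2 = {a, b, d}
Tree: B1–B2
Every bag has size at most 3, so the width is 3 − 1 = 2 and tw(G) ≤ 2. For the lower bound, G contains the cycle d–c–a–b–d, so G is not a forest; only forests have treewidth ≤ 1, hence tw(G) ≥ 2. The upper and lower bounds meet at 2, so that is the treewidth.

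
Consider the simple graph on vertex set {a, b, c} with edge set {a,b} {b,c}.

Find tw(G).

1

A width-1 tree decomposition is:
Bags: B1 = {a, b}  B2 = {b, c}
Tree: B1–B2
The largest bag has 2 vertices, giving width 1; this decomposition certifies tw(G) ≤ 1. Since G has at least one edge (e.g. b–a), it is not an edgeless graph, so tw(G) ≥ 1. Combining the bounds, tw(G) = 1.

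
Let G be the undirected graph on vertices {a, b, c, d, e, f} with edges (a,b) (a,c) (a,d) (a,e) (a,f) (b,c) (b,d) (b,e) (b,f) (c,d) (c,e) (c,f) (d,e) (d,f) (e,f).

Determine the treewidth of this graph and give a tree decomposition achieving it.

Treewidth 5.
One optimal decomposition is:
Bags: B1 = {a, b, c, d, e, f}
Tree: (single bag)

A single bag containing all 6 vertices is trivially a valid decomposition of width 5. For the lower bound, the 6 vertices {a, b, c, d, e, f} are pairwise adjacent, and any tree decomposition puts a clique entirely inside one bag — forcing width ≥ 5. The upper and lower bounds meet at 5, so that is the treewidth.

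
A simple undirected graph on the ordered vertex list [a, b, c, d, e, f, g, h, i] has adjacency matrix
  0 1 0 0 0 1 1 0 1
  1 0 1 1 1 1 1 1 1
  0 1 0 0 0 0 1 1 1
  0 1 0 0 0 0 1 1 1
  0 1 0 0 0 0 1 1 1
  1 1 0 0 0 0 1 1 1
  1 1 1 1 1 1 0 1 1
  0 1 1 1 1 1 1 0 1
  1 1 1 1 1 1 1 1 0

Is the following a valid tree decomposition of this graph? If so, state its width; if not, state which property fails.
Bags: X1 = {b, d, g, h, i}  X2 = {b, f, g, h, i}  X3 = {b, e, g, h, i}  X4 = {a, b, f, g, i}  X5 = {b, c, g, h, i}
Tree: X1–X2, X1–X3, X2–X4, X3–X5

Every vertex of G appears in some bag (union = {a, b, c, d, e, f, g, h, i}); every edge is covered by a bag; and for each vertex v the set of bags containing v is connected in the bag tree. The decomposition is therefore valid. The largest bag has 5 vertices, so the width is 4.

Yes; width 4.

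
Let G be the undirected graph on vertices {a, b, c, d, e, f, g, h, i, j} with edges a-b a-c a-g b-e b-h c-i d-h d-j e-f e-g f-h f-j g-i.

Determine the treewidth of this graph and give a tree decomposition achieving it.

The largest bag has 3 vertices, giving width 2; this decomposition certifies tw(G) ≤ 2. The edges d–j–f–h–d form a cycle, so G is not a tree and its treewidth is at least 2. The upper and lower bounds meet at 2, so that is the treewidth.

Treewidth 2.
One optimal decomposition is:
Bags: B1 = {d, h, j}  B2 = {f, h, j}  B3 = {b, f, h}  B4 = {b, e, f}  B5 = {a, b, e}  B6 = {a, e, g}  B7 = {a, c, g}  B8 = {c, g, i}
Tree: B1–B2, B2–B3, B3–B4, B4–B5, B5–B6, B6–B7, B7–B8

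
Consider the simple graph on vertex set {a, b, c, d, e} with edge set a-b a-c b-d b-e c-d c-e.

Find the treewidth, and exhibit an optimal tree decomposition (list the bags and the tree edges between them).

Treewidth 2.
One such decomposition:
Bags: B1 = {b, c, d}  B2 = {a, b, c}  B3 = {b, c, e}
Tree: B1–B2, B2–B3

Each bag holds 3 vertices, so the decomposition has width 2, which upper-bounds the treewidth. The edges d–c–a–b–d form a cycle, so G is not a tree and its treewidth is at least 2. Hence tw(G) = 2 exactly.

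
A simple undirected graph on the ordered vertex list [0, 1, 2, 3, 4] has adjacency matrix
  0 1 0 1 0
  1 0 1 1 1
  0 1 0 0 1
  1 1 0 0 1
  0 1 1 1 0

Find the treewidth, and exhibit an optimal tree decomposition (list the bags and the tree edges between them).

Treewidth 2.
One such decomposition:
Bags: B1 = {1, 2, 4}  B2 = {1, 3, 4}  B3 = {0, 1, 3}
Tree: B1–B2, B2–B3

Each bag holds 3 vertices, so the decomposition has width 2, which upper-bounds the treewidth. On the other hand G contains the 3-clique {1, 2, 4}. A clique must lie in a single bag of any decomposition, so no decomposition can have width below 2. Therefore the treewidth is 2.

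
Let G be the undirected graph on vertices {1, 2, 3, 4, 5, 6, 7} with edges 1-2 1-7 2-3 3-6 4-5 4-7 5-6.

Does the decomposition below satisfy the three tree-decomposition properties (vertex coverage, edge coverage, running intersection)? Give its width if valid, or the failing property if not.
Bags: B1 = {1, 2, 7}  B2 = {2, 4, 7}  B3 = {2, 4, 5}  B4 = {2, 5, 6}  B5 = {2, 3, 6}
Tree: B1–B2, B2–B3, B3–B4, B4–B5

Vertex coverage: the bags together contain {1, 2, 3, 4, 5, 6, 7}, the full vertex set. Edge coverage: each edge of G has both endpoints in at least one bag. Running intersection: for every vertex, the bags containing it form a connected subtree. All three properties hold, so this is a valid tree decomposition of width max|bag| − 1 = 2, and hence tw(G) ≤ 2.

Yes; width 2.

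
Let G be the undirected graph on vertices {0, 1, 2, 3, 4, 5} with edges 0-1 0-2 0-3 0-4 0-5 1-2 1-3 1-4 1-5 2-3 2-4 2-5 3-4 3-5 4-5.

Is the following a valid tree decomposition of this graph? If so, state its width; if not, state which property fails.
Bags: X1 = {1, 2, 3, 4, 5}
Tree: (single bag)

No — vertex 0 appears in no bag.

A tree decomposition must satisfy three properties: every vertex lies in some bag; for every edge, both endpoints lie together in some bag; and for every vertex, the bags containing it form a connected subtree. Here vertex 0 appears in no bag, so the decomposition is invalid.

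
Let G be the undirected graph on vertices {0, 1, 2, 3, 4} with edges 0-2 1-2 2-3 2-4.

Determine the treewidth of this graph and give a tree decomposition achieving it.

Every bag has size at most 2, so the width is 2 − 1 = 1 and tw(G) ≤ 1. Since G has at least one edge (e.g. 2–0), it is not an edgeless graph, so tw(G) ≥ 1. Hence tw(G) = 1 exactly.

Treewidth 1.
Bags: B1 = {0, 2}  B2 = {1, 2}  B3 = {2, 4}  B4 = {2, 3}
Tree: B1–B2, B2–B3, B2–B4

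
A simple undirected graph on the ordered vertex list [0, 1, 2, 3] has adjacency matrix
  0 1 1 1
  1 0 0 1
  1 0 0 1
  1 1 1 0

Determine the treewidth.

A width-2 tree decomposition is:
Bags: B1 = {0, 2, 3}  B2 = {0, 1, 3}
Tree: B1–B2
Every bag has size at most 3, so the width is 3 − 1 = 2 and tw(G) ≤ 2. For the lower bound, the 3 vertices {0, 1, 3} are pairwise adjacent, and any tree decomposition puts a clique entirely inside one bag — forcing width ≥ 2. The upper and lower bounds meet at 2, so that is the treewidth.

2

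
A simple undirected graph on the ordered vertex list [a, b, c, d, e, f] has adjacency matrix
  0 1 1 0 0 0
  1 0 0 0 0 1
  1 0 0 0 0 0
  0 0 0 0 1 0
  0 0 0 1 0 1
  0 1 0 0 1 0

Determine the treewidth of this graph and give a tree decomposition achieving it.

Treewidth 1.
One such decomposition:
Bags: B1 = {a, c}  B2 = {a, b}  B3 = {b, f}  B4 = {e, f}  B5 = {d, e}
Tree: B1–B2, B2–B3, B3–B4, B4–B5

The largest bag has 2 vertices, giving width 1; this decomposition certifies tw(G) ≤ 1. G has an edge, so its treewidth is at least 1. Hence tw(G) = 1 exactly.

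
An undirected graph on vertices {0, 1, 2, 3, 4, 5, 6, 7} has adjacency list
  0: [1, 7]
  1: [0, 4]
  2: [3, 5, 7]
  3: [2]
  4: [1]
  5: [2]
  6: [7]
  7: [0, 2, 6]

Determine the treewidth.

1

A width-1 tree decomposition is:
Bags: B1 = {0, 7}  B2 = {0, 1}  B3 = {6, 7}  B4 = {2, 7}  B5 = {1, 4}  B6 = {2, 3}  B7 = {2, 5}
Tree: B1–B2, B1–B3, B1–B4, B2–B5, B4–B6, B4–B7
The largest bag has 2 vertices, giving width 1; this decomposition certifies tw(G) ≤ 1. G has an edge, so its treewidth is at least 1. Hence tw(G) = 1 exactly.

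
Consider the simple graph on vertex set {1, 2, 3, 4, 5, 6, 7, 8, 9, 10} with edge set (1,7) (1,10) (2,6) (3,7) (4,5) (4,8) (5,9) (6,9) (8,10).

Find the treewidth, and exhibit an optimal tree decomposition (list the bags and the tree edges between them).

Treewidth 1.
Bags: B1 = {3, 7}  B2 = {1, 7}  B3 = {1, 10}  B4 = {8, 10}  B5 = {4, 8}  B6 = {4, 5}  B7 = {5, 9}  B8 = {6, 9}  B9 = {2, 6}
Tree: B1–B2, B2–B3, B3–B4, B4–B5, B5–B6, B6–B7, B7–B8, B8–B9

Every bag has size at most 2, so the width is 2 − 1 = 1 and tw(G) ≤ 1. G has an edge, so its treewidth is at least 1. Combining the bounds, tw(G) = 1.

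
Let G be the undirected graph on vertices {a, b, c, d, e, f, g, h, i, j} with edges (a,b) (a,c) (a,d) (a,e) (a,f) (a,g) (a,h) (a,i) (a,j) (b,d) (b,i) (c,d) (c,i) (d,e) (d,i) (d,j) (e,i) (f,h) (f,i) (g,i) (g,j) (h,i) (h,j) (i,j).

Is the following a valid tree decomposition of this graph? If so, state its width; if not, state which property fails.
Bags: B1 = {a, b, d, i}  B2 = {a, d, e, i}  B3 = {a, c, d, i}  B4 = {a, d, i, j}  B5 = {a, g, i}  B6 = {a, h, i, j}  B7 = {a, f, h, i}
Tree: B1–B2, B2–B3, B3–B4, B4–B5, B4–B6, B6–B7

A tree decomposition must satisfy three properties: every vertex lies in some bag; for every edge, both endpoints lie together in some bag; and for every vertex, the bags containing it form a connected subtree. Here edge (j,g) lies in no bag, so the decomposition is invalid.

No — edge (j,g) lies in no bag.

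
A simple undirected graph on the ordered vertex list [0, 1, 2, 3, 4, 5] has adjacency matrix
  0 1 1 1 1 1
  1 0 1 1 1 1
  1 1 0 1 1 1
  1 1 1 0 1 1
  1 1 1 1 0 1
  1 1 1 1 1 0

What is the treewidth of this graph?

5

A width-5 tree decomposition is:
Bags: B1 = {0, 1, 2, 3, 4, 5}
Tree: (single bag)
With just one bag of size 6, the width is 6 − 1 = 5, so tw(G) ≤ 5. Conversely, {0, 1, 2, 3, 4, 5} is a clique of size 6, and the vertices of any clique must share a bag in every tree decomposition; so some bag has ≥ 6 vertices and tw(G) ≥ 5. Therefore the treewidth is 5.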